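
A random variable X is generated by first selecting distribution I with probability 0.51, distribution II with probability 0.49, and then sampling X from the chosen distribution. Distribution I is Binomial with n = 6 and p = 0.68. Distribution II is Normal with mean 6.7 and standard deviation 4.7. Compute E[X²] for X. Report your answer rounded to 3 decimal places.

41.976

For each component E[X²] = Var + (mean)², giving I: 17.952; II: 66.98.
Overall E[X²] = 0.51·17.952 + 0.49·66.98 = 41.9757.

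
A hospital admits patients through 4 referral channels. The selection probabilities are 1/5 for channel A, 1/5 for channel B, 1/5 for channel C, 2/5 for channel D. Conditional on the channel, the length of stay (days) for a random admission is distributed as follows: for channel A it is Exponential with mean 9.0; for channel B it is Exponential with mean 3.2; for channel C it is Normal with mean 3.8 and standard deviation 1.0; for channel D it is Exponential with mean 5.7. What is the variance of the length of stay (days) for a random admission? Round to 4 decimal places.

Per component, A: μ=9, E[X²]=162; B: μ=3.2, E[X²]=20.48; C: μ=3.8, E[X²]=15.44; D: μ=5.7, E[X²]=64.98.
E[X] = 0.2·9 + 0.2·3.2 + 0.2·3.8 + 0.4·5.7 = 5.48.
E[X²] = 0.2·162 + 0.2·20.48 + 0.2·15.44 + 0.4·64.98 = 65.576.
Var(X) = E[X²] − (E[X])² = 65.576 − 30.0304 = 35.5456.

35.5456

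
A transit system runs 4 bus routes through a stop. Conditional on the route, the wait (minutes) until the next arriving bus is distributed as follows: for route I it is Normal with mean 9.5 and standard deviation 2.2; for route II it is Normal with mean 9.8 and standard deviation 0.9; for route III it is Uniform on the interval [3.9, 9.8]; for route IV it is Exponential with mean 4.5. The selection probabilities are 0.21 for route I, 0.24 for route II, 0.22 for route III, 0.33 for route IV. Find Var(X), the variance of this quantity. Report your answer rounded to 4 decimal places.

13.6781

Per component, I: μ=9.5, E[X²]=95.09; II: μ=9.8, E[X²]=96.85; III: μ=6.85, E[X²]=49.8233; IV: μ=4.5, E[X²]=40.5.
E[X] = 0.21·9.5 + 0.24·9.8 + 0.22·6.85 + 0.33·4.5 = 7.339.
E[X²] = 0.21·95.09 + 0.24·96.85 + 0.22·49.8233 + 0.33·40.5 = 67.539.
Var(X) = E[X²] − (E[X])² = 67.539 − 53.8609 = 13.6781.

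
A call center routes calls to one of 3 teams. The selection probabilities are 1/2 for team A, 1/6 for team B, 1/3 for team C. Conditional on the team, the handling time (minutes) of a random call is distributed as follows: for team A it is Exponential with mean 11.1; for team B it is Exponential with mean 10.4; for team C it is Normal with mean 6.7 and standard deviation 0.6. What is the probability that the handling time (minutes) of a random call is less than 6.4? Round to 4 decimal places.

Conditional on each team, P(X < 6.4): A: 0.438182; B: 0.459567; C: 0.308538.
By total probability, P(X < 6.4) = 0.5·0.438182 + 0.166667·0.459567 + 0.333333·0.308538 = 0.398531.

0.3985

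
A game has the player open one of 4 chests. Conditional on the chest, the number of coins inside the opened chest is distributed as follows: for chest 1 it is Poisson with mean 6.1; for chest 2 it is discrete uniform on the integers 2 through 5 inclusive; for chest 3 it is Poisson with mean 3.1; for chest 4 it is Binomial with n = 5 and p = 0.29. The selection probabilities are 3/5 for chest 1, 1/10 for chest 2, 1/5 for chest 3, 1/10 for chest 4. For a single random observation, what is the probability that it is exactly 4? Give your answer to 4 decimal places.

Conditional on each chest, P(X = 4): 1: 0.129393; 2: 0.25; 3: 0.17335; 4: 0.0251085.
By total probability, P(X = 4) = 0.6·0.129393 + 0.1·0.25 + 0.2·0.17335 + 0.1·0.0251085 = 0.139817.

0.1398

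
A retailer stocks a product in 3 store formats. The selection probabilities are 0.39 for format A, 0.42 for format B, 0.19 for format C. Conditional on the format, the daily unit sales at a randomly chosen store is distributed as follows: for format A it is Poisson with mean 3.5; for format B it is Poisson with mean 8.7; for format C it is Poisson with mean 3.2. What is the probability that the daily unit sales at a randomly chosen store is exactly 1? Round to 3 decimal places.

Conditional on each format, P(X = 1): A: 0.105691; B: 0.0014493; C: 0.130439.
By total probability, P(X = 1) = 0.39·0.105691 + 0.42·0.0014493 + 0.19·0.130439 = 0.0666116.

0.067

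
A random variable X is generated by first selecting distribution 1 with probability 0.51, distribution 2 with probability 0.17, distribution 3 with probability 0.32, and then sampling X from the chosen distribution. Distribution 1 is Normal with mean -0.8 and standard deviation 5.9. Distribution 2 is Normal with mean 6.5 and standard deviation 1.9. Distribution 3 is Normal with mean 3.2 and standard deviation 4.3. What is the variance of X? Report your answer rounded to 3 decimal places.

Per component, 1: μ=-0.8, E[X²]=35.45; 2: μ=6.5, E[X²]=45.86; 3: μ=3.2, E[X²]=28.73.
E[X] = 0.51·-0.8 + 0.17·6.5 + 0.32·3.2 = 1.721.
E[X²] = 0.51·35.45 + 0.17·45.86 + 0.32·28.73 = 35.0693.
Var(X) = E[X²] − (E[X])² = 35.0693 − 2.96184 = 32.1075.

32.107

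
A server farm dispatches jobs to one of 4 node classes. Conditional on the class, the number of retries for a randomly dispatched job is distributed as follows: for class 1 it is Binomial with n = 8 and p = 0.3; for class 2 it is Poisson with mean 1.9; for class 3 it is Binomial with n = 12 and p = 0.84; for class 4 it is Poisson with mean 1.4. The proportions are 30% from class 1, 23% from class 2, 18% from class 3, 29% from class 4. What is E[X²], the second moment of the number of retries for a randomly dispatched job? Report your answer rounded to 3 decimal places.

23.053

For each component E[X²] = Var + (mean)², giving 1: 7.44; 2: 5.51; 3: 103.219; 4: 3.36.
Overall E[X²] = 0.3·7.44 + 0.23·5.51 + 0.18·103.219 + 0.29·3.36 = 23.0532.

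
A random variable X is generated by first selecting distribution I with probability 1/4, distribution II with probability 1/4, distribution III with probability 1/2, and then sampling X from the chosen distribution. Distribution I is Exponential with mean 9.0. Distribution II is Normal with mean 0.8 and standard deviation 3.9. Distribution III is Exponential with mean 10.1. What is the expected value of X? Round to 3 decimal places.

7.500

Component means — I: 9; II: 0.8; III: 10.1.
E[X] = 0.25·9 + 0.25·0.8 + 0.5·10.1 = 7.5.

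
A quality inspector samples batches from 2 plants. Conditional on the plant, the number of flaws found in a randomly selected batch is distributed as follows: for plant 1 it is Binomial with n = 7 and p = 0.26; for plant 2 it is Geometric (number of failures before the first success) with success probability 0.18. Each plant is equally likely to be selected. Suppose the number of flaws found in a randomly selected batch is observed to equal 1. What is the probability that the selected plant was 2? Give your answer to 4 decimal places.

0.3306

Likelihoods P(X=1 | ·): 1: 0.298856; 2: 0.1476.
Posterior ∝ prior × likelihood. Numerator for 2: 0.5·0.1476 = 0.0738.
Normalizing constant: 0.5·0.298856 + 0.5·0.1476 = 0.223228.
P(2 | observation) = 0.0738 / 0.223228 = 0.330604.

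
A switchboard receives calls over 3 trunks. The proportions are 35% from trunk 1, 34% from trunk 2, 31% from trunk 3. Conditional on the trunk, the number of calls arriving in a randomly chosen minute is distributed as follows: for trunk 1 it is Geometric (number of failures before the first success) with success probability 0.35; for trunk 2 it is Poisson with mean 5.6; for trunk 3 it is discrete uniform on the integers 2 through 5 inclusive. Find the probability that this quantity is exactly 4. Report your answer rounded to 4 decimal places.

0.1509

Conditional on each trunk, P(X = 4): 1: 0.0624772; 2: 0.151528; 3: 0.25.
By total probability, P(X = 4) = 0.35·0.0624772 + 0.34·0.151528 + 0.31·0.25 = 0.150886.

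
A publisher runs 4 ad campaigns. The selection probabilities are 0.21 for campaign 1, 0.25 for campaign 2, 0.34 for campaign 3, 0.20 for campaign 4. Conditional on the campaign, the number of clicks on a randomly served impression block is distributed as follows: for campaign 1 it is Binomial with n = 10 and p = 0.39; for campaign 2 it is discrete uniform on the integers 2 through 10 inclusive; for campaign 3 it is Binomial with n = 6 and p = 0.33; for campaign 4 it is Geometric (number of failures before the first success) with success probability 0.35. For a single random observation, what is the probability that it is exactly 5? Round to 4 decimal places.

Conditional on each campaign, P(X = 5): 1: 0.192032; 2: 0.111111; 3: 0.0157324; 4: 0.0406102.
By total probability, P(X = 5) = 0.21·0.192032 + 0.25·0.111111 + 0.34·0.0157324 + 0.2·0.0406102 = 0.0815755.

0.0816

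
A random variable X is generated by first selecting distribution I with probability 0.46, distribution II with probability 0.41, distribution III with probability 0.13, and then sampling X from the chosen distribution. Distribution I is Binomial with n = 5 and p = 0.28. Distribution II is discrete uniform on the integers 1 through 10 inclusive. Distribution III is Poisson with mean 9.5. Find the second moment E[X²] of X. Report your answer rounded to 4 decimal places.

For each component E[X²] = Var + (mean)², giving I: 2.968; II: 38.5; III: 99.75.
Overall E[X²] = 0.46·2.968 + 0.41·38.5 + 0.13·99.75 = 30.1178.

30.1178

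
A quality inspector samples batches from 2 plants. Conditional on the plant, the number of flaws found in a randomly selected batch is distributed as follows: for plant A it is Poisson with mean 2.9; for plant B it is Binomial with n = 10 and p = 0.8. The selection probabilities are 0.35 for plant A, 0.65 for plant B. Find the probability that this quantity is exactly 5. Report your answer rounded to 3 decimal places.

0.050

Conditional on each plant, P(X = 5): A: 0.0940491; B: 0.0264241.
By total probability, P(X = 5) = 0.35·0.0940491 + 0.65·0.0264241 = 0.0500929.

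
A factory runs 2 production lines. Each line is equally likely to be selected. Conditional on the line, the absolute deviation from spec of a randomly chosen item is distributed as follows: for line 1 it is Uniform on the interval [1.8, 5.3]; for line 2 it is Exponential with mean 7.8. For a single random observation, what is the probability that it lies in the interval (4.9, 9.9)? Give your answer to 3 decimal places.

0.183

Conditional on each line, P(4.9 < X < 9.9): 1: 0.114286; 2: 0.252501.
By total probability, P(4.9 < X < 9.9) = 0.5·0.114286 + 0.5·0.252501 = 0.183393.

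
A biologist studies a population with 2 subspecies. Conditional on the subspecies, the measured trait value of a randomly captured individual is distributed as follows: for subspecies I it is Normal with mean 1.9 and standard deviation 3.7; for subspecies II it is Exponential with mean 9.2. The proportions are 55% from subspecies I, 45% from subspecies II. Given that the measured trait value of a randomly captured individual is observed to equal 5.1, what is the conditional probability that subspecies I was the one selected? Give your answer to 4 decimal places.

Likelihoods f(5.1 | ·): I: 0.0741795; II: 0.0624399.
Posterior ∝ prior × likelihood. Numerator for I: 0.55·0.0741795 = 0.0407987.
Normalizing constant: 0.55·0.0741795 + 0.45·0.0624399 = 0.0688967.
P(I | observation) = 0.0407987 / 0.0688967 = 0.592173.

0.5922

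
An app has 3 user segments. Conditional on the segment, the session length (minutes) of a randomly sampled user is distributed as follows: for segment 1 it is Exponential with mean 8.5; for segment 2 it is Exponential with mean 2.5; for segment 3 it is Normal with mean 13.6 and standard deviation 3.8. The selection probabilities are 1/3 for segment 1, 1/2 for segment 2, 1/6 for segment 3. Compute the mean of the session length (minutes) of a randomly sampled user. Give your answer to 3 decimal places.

Component means — 1: 8.5; 2: 2.5; 3: 13.6.
E[X] = 0.333333·8.5 + 0.5·2.5 + 0.166667·13.6 = 6.35.

6.350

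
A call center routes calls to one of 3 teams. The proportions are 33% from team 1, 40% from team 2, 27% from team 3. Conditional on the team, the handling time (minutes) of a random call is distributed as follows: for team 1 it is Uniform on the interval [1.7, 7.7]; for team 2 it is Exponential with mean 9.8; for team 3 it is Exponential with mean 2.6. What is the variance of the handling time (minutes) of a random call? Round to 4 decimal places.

Per component, 1: μ=4.7, E[X²]=25.09; 2: μ=9.8, E[X²]=192.08; 3: μ=2.6, E[X²]=13.52.
E[X] = 0.33·4.7 + 0.4·9.8 + 0.27·2.6 = 6.173.
E[X²] = 0.33·25.09 + 0.4·192.08 + 0.27·13.52 = 88.7621.
Var(X) = E[X²] − (E[X])² = 88.7621 − 38.1059 = 50.6562.

50.6562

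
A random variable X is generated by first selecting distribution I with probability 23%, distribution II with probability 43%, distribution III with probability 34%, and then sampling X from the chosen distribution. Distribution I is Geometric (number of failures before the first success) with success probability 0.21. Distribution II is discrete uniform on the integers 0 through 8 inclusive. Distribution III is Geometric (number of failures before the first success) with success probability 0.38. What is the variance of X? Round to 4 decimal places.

9.6273

Per component, I: μ=3.7619, E[X²]=32.0658; II: μ=4, E[X²]=22.6667; III: μ=1.63158, E[X²]=6.95568.
E[X] = 0.23·3.7619 + 0.43·4 + 0.34·1.63158 = 3.13997.
E[X²] = 0.23·32.0658 + 0.43·22.6667 + 0.34·6.95568 = 19.4867.
Var(X) = E[X²] − (E[X])² = 19.4867 − 9.85944 = 9.62728.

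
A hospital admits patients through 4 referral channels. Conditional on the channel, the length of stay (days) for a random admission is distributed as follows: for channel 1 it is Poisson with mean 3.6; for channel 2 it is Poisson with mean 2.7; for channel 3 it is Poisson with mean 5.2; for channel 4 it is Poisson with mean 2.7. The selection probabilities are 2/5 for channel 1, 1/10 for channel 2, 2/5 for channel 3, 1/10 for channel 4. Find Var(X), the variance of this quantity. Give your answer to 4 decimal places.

Per component, 1: μ=3.6, E[X²]=16.56; 2: μ=2.7, E[X²]=9.99; 3: μ=5.2, E[X²]=32.24; 4: μ=2.7, E[X²]=9.99.
E[X] = 0.4·3.6 + 0.1·2.7 + 0.4·5.2 + 0.1·2.7 = 4.06.
E[X²] = 0.4·16.56 + 0.1·9.99 + 0.4·32.24 + 0.1·9.99 = 21.518.
Var(X) = E[X²] − (E[X])² = 21.518 − 16.4836 = 5.0344.

5.0344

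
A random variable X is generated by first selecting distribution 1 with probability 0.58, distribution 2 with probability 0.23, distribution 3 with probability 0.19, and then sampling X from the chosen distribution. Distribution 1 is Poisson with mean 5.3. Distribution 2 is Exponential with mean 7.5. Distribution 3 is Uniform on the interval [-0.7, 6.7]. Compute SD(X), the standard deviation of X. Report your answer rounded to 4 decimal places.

Per component, 1: μ=5.3, E[X²]=33.39; 2: μ=7.5, E[X²]=112.5; 3: μ=3, E[X²]=13.5633.
E[X] = 0.58·5.3 + 0.23·7.5 + 0.19·3 = 5.369.
E[X²] = 0.58·33.39 + 0.23·112.5 + 0.19·13.5633 = 47.8182.
Var(X) = E[X²] − (E[X])² = 47.8182 − 28.8262 = 18.9921.
SD(X) = √18.9921 = 4.35799.

4.3580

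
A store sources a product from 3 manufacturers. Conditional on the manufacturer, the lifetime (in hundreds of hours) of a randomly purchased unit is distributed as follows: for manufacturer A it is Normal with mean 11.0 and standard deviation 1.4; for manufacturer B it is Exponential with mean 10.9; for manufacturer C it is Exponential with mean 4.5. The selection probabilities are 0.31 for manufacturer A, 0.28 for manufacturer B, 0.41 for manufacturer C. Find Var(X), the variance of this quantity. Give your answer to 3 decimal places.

Per component, A: μ=11, E[X²]=122.96; B: μ=10.9, E[X²]=237.62; C: μ=4.5, E[X²]=40.5.
E[X] = 0.31·11 + 0.28·10.9 + 0.41·4.5 = 8.307.
E[X²] = 0.31·122.96 + 0.28·237.62 + 0.41·40.5 = 121.256.
Var(X) = E[X²] − (E[X])² = 121.256 − 69.0062 = 52.25.

52.250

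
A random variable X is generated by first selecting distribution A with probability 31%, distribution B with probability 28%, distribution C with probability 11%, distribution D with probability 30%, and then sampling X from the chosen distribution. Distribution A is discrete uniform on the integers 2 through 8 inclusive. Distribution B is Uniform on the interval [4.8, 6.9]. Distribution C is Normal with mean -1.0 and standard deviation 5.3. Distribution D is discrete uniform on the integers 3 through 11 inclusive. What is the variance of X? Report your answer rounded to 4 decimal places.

11.7634

Per component, A: μ=5, E[X²]=29; B: μ=5.85, E[X²]=34.59; C: μ=-1, E[X²]=29.09; D: μ=7, E[X²]=55.6667.
E[X] = 0.31·5 + 0.28·5.85 + 0.11·-1 + 0.3·7 = 5.178.
E[X²] = 0.31·29 + 0.28·34.59 + 0.11·29.09 + 0.3·55.6667 = 38.5751.
Var(X) = E[X²] − (E[X])² = 38.5751 − 26.8117 = 11.7634.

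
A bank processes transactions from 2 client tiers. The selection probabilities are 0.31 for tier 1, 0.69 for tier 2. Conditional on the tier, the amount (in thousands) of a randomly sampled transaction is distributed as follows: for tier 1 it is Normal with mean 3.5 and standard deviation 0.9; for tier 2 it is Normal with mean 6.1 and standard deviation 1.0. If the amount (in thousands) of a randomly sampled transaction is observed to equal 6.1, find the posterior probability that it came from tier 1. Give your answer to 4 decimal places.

Likelihoods f(6.1 | ·): 1: 0.00683009; 2: 0.398942.
Posterior ∝ prior × likelihood. Numerator for 1: 0.31·0.00683009 = 0.00211733.
Normalizing constant: 0.31·0.00683009 + 0.69·0.398942 = 0.277388.
P(1 | observation) = 0.00211733 / 0.277388 = 0.0076331.

0.0076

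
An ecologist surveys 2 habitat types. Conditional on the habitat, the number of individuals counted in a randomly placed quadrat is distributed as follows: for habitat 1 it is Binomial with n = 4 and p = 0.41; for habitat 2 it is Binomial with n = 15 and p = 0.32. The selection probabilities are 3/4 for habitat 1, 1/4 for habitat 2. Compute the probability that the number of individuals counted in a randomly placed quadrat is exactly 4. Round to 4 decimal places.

Conditional on each habitat, P(X = 4): 1: 0.0282576; 2: 0.205746.
By total probability, P(X = 4) = 0.75·0.0282576 + 0.25·0.205746 = 0.0726296.

0.0726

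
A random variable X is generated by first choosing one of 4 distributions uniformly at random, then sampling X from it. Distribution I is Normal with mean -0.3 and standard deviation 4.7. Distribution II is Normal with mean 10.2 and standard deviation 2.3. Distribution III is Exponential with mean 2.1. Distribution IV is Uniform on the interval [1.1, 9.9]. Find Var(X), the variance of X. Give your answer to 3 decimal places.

25.118

Per component, I: μ=-0.3, E[X²]=22.18; II: μ=10.2, E[X²]=109.33; III: μ=2.1, E[X²]=8.82; IV: μ=5.5, E[X²]=36.7033.
E[X] = 0.25·-0.3 + 0.25·10.2 + 0.25·2.1 + 0.25·5.5 = 4.375.
E[X²] = 0.25·22.18 + 0.25·109.33 + 0.25·8.82 + 0.25·36.7033 = 44.2583.
Var(X) = E[X²] − (E[X])² = 44.2583 − 19.1406 = 25.1177.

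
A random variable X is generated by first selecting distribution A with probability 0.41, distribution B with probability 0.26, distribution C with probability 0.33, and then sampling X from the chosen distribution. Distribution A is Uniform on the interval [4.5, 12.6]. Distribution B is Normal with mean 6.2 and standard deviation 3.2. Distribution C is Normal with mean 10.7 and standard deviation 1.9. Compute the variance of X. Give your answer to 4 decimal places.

Per component, A: μ=8.55, E[X²]=78.57; B: μ=6.2, E[X²]=48.68; C: μ=10.7, E[X²]=118.1.
E[X] = 0.41·8.55 + 0.26·6.2 + 0.33·10.7 = 8.6485.
E[X²] = 0.41·78.57 + 0.26·48.68 + 0.33·118.1 = 83.8435.
Var(X) = E[X²] − (E[X])² = 83.8435 − 74.7966 = 9.04695.

9.0469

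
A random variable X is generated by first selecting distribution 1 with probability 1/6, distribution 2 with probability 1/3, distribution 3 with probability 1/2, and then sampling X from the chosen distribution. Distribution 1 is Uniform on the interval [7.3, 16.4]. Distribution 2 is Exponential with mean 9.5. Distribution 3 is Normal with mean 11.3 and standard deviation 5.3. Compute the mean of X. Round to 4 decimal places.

10.7917

Component means — 1: 11.85; 2: 9.5; 3: 11.3.
E[X] = 0.166667·11.85 + 0.333333·9.5 + 0.5·11.3 = 10.7917.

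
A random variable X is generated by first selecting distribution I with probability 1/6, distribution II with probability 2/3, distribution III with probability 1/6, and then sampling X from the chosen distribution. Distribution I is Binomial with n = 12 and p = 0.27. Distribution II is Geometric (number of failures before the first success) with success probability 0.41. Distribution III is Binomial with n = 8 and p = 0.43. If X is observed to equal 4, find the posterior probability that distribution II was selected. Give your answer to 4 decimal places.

Likelihoods P(X=4 | ·): I: 0.21215; II: 0.0496812; III: 0.252622.
Posterior ∝ prior × likelihood. Numerator for II: 0.666667·0.0496812 = 0.0331208.
Normalizing constant: 0.166667·0.21215 + 0.666667·0.0496812 + 0.166667·0.252622 = 0.110583.
P(II | observation) = 0.0331208 / 0.110583 = 0.299511.

0.2995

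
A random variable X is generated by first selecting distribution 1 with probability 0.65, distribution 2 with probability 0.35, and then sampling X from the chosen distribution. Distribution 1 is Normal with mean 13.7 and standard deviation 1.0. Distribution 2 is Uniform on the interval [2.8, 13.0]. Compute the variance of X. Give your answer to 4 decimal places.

Per component, 1: μ=13.7, E[X²]=188.69; 2: μ=7.9, E[X²]=71.08.
E[X] = 0.65·13.7 + 0.35·7.9 = 11.67.
E[X²] = 0.65·188.69 + 0.35·71.08 = 147.526.
Var(X) = E[X²] − (E[X])² = 147.526 − 136.189 = 11.3376.

11.3376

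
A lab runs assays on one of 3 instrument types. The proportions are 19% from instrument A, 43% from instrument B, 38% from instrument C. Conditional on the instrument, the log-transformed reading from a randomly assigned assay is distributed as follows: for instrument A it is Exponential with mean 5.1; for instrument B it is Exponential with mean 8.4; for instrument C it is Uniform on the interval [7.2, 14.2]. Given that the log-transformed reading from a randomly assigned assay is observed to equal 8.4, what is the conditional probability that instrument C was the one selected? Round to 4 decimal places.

0.6761

Likelihoods f(8.4 | ·): A: 0.0377678; B: 0.0437952; C: 0.142857.
Posterior ∝ prior × likelihood. Numerator for C: 0.38·0.142857 = 0.0542857.
Normalizing constant: 0.19·0.0377678 + 0.43·0.0437952 + 0.38·0.142857 = 0.0802935.
P(C | observation) = 0.0542857 / 0.0802935 = 0.676091.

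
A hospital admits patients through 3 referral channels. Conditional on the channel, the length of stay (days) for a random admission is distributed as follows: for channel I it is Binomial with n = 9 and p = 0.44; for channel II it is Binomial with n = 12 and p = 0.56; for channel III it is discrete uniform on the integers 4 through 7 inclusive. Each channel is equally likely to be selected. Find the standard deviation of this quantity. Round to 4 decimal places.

1.8484

Per component, I: μ=3.96, E[X²]=17.8992; II: μ=6.72, E[X²]=48.1152; III: μ=5.5, E[X²]=31.5.
E[X] = 0.333333·3.96 + 0.333333·6.72 + 0.333333·5.5 = 5.39333.
E[X²] = 0.333333·17.8992 + 0.333333·48.1152 + 0.333333·31.5 = 32.5048.
Var(X) = E[X²] − (E[X])² = 32.5048 − 29.088 = 3.41676.
SD(X) = √3.41676 = 1.84845.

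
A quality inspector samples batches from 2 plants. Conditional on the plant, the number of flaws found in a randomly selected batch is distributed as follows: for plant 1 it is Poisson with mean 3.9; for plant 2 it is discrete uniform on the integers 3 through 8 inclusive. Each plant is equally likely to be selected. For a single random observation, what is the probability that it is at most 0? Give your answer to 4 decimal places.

Conditional on each plant, P(X ≤ 0): 1: 0.0202419; 2: 0.
By total probability, P(X ≤ 0) = 0.5·0.0202419 + 0.5·0 = 0.010121.

0.0101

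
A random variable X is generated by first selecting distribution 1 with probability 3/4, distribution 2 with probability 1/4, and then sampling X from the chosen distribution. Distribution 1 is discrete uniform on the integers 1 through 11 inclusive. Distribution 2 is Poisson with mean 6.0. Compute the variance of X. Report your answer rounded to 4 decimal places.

Per component, 1: μ=6, E[X²]=46; 2: μ=6, E[X²]=42.
E[X] = 0.75·6 + 0.25·6 = 6.
E[X²] = 0.75·46 + 0.25·42 = 45.
Var(X) = E[X²] − (E[X])² = 45 − 36 = 9.

9.0000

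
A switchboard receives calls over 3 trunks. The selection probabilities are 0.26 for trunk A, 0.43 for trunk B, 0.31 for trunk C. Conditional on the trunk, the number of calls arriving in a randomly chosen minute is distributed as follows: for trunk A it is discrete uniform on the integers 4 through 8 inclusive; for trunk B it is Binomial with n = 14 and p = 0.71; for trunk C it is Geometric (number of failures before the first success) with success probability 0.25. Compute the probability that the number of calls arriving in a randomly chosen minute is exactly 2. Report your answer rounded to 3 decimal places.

Conditional on each trunk, P(X = 2): A: 0; B: 1.62306e-05; C: 0.140625.
By total probability, P(X = 2) = 0.26·0 + 0.43·1.62306e-05 + 0.31·0.140625 = 0.0436007.

0.044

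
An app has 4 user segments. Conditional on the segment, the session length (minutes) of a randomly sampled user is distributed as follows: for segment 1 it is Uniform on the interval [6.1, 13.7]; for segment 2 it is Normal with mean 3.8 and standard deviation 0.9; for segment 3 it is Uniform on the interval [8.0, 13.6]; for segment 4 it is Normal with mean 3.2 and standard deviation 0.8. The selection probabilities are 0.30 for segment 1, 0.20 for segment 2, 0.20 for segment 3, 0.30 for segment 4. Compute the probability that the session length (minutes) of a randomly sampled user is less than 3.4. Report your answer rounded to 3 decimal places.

0.245

Conditional on each segment, P(X < 3.4): 1: 0; 2: 0.328361; 3: 0; 4: 0.598706.
By total probability, P(X < 3.4) = 0.3·0 + 0.2·0.328361 + 0.2·0 + 0.3·0.598706 = 0.245284.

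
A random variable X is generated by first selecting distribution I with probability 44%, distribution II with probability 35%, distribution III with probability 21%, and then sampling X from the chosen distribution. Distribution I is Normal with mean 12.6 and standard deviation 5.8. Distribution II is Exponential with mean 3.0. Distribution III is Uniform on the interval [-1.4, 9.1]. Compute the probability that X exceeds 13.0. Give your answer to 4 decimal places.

0.2125

Conditional on each component, P(X > 13.0): I: 0.472509; II: 0.0131237; III: 0.
By total probability, P(X > 13.0) = 0.44·0.472509 + 0.35·0.0131237 + 0.21·0 = 0.212497.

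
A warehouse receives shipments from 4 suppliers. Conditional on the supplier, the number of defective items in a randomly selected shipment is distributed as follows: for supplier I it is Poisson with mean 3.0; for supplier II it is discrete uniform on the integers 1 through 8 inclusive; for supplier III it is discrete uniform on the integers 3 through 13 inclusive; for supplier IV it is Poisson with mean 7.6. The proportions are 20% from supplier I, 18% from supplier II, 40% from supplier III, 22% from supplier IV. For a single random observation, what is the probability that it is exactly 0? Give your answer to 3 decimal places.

Conditional on each supplier, P(X = 0): I: 0.0497871; II: 0; III: 0; IV: 0.000500451.
By total probability, P(X = 0) = 0.2·0.0497871 + 0.18·0 + 0.4·0 + 0.22·0.000500451 = 0.0100675.

0.010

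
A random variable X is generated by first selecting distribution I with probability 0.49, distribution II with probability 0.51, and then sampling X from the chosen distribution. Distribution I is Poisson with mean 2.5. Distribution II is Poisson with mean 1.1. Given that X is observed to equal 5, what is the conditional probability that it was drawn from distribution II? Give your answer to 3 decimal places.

0.065

Likelihoods P(X=5 | ·): I: 0.0668009; II: 0.00446744.
Posterior ∝ prior × likelihood. Numerator for II: 0.51·0.00446744 = 0.00227839.
Normalizing constant: 0.49·0.0668009 + 0.51·0.00446744 = 0.0350109.
P(II | observation) = 0.00227839 / 0.0350109 = 0.0650767.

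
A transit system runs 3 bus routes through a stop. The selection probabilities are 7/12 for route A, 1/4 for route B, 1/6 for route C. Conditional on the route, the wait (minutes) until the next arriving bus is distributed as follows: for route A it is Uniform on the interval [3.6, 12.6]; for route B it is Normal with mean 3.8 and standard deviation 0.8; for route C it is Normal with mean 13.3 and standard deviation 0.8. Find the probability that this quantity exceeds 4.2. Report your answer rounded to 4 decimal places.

Conditional on each route, P(X > 4.2): A: 0.933333; B: 0.308538; C: 1.
By total probability, P(X > 4.2) = 0.583333·0.933333 + 0.25·0.308538 + 0.166667·1 = 0.788245.

0.7882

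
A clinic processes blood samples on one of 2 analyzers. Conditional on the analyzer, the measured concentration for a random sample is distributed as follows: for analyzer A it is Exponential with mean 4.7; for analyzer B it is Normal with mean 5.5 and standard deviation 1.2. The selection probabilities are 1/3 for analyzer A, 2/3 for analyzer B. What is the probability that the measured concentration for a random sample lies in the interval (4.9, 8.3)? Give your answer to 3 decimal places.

Conditional on each analyzer, P(4.9 < X < 8.3): A: 0.18153; B: 0.681647.
By total probability, P(4.9 < X < 8.3) = 0.333333·0.18153 + 0.666667·0.681647 = 0.514942.

0.515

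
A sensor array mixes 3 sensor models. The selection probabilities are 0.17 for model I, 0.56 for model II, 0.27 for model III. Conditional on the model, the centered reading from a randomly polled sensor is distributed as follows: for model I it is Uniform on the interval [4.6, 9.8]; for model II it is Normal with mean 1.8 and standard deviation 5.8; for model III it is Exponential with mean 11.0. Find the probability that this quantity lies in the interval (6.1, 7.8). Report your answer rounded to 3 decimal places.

Conditional on each model, P(6.1 < X < 7.8): I: 0.326923; II: 0.0787765; III: 0.0822419.
By total probability, P(6.1 < X < 7.8) = 0.17·0.326923 + 0.56·0.0787765 + 0.27·0.0822419 = 0.121897.

0.122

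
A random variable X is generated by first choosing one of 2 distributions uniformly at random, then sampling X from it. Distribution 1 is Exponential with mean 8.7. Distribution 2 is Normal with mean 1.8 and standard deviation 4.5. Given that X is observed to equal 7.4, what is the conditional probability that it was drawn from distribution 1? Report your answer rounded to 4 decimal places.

Likelihoods f(7.4 | ·): 1: 0.0490999; 2: 0.0408709.
Posterior ∝ prior × likelihood. Numerator for 1: 0.5·0.0490999 = 0.02455.
Normalizing constant: 0.5·0.0490999 + 0.5·0.0408709 = 0.0449854.
P(1 | observation) = 0.02455 / 0.0449854 = 0.545732.

0.5457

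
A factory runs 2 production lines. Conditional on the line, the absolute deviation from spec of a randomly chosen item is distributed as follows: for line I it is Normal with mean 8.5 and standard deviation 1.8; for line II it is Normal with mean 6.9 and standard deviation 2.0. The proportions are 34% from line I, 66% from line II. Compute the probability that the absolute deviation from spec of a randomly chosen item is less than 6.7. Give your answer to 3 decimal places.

Conditional on each line, P(X < 6.7): I: 0.158655; II: 0.460172.
By total probability, P(X < 6.7) = 0.34·0.158655 + 0.66·0.460172 = 0.357656.

0.358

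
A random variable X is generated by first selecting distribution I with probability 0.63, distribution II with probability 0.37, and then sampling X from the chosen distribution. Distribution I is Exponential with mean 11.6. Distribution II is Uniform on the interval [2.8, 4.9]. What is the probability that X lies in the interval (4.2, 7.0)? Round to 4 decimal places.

Conditional on each component, P(4.2 < X < 7.0): I: 0.149312; II: 0.333333.
By total probability, P(4.2 < X < 7.0) = 0.63·0.149312 + 0.37·0.333333 = 0.2174.

0.2174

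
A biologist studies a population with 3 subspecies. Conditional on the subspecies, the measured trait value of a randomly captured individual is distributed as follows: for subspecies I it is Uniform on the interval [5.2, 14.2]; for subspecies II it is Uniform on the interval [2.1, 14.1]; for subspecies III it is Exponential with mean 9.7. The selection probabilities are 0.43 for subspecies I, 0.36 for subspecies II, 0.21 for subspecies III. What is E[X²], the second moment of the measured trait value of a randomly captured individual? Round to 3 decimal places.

For each component E[X²] = Var + (mean)², giving I: 100.84; II: 77.61; III: 188.18.
Overall E[X²] = 0.43·100.84 + 0.36·77.61 + 0.21·188.18 = 110.819.

110.819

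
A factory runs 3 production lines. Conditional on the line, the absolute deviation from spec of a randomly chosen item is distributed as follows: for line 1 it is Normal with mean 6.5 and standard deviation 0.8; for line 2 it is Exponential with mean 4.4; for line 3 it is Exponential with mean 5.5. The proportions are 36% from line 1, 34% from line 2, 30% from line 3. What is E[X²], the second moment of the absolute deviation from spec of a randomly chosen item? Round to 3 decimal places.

46.755

For each component E[X²] = Var + (mean)², giving 1: 42.89; 2: 38.72; 3: 60.5.
Overall E[X²] = 0.36·42.89 + 0.34·38.72 + 0.3·60.5 = 46.7552.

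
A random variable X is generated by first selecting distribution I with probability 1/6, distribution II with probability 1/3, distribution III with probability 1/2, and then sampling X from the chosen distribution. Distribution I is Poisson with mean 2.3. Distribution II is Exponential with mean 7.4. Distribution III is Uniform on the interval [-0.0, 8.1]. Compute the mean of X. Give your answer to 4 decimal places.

Component means — I: 2.3; II: 7.4; III: 4.05.
E[X] = 0.166667·2.3 + 0.333333·7.4 + 0.5·4.05 = 4.875.

4.8750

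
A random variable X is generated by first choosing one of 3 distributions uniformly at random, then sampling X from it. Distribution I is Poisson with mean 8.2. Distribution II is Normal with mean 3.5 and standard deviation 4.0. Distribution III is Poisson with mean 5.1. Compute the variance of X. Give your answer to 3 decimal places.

13.573

Per component, I: μ=8.2, E[X²]=75.44; II: μ=3.5, E[X²]=28.25; III: μ=5.1, E[X²]=31.11.
E[X] = 0.333333·8.2 + 0.333333·3.5 + 0.333333·5.1 = 5.6.
E[X²] = 0.333333·75.44 + 0.333333·28.25 + 0.333333·31.11 = 44.9333.
Var(X) = E[X²] − (E[X])² = 44.9333 − 31.36 = 13.5733.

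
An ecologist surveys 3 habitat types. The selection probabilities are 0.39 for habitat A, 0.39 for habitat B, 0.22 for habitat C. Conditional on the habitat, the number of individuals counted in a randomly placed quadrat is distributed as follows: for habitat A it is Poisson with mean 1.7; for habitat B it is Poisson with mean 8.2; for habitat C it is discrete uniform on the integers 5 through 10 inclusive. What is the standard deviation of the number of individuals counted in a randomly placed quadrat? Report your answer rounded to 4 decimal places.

Per component, A: μ=1.7, E[X²]=4.59; B: μ=8.2, E[X²]=75.44; C: μ=7.5, E[X²]=59.1667.
E[X] = 0.39·1.7 + 0.39·8.2 + 0.22·7.5 = 5.511.
E[X²] = 0.39·4.59 + 0.39·75.44 + 0.22·59.1667 = 44.2284.
Var(X) = E[X²] − (E[X])² = 44.2284 − 30.3711 = 13.8572.
SD(X) = √13.8572 = 3.72253.

3.7225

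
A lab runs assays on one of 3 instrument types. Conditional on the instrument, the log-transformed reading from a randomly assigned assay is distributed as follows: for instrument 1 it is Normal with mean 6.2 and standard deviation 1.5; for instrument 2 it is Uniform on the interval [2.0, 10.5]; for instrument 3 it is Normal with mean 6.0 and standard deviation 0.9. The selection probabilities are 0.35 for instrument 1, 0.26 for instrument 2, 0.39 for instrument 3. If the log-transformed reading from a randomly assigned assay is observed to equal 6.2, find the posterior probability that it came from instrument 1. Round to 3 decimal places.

Likelihoods f(6.2 | ·): 1: 0.265962; 2: 0.117647; 3: 0.432458.
Posterior ∝ prior × likelihood. Numerator for 1: 0.35·0.265962 = 0.0930865.
Normalizing constant: 0.35·0.265962 + 0.26·0.117647 + 0.39·0.432458 = 0.292334.
P(1 | observation) = 0.0930865 / 0.292334 = 0.318426.

0.318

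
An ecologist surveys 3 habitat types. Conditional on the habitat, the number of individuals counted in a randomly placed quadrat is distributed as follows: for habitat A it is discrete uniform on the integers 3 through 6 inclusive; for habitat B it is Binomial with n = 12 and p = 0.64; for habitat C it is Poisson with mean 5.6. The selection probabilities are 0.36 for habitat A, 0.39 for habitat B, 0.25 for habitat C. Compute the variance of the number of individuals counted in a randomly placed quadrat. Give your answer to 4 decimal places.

4.8788

Per component, A: μ=4.5, E[X²]=21.5; B: μ=7.68, E[X²]=61.7472; C: μ=5.6, E[X²]=36.96.
E[X] = 0.36·4.5 + 0.39·7.68 + 0.25·5.6 = 6.0152.
E[X²] = 0.36·21.5 + 0.39·61.7472 + 0.25·36.96 = 41.0614.
Var(X) = E[X²] − (E[X])² = 41.0614 − 36.1826 = 4.87878.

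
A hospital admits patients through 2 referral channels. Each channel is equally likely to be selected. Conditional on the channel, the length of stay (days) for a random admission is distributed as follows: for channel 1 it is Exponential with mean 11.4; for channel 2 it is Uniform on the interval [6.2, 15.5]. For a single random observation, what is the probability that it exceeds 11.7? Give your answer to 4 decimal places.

0.3835

Conditional on each channel, P(X > 11.7): 1: 0.358325; 2: 0.408602.
By total probability, P(X > 11.7) = 0.5·0.358325 + 0.5·0.408602 = 0.383463.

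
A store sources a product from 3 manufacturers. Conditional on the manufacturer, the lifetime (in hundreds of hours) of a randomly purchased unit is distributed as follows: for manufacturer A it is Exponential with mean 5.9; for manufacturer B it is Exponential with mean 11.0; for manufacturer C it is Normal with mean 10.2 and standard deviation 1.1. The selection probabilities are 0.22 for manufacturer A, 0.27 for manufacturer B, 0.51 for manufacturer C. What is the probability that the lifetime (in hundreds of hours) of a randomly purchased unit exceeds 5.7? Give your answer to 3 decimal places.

Conditional on each manufacturer, P(X > 5.7): A: 0.380564; B: 0.595602; C: 0.999979.
By total probability, P(X > 5.7) = 0.22·0.380564 + 0.27·0.595602 + 0.51·0.999979 = 0.754526.

0.755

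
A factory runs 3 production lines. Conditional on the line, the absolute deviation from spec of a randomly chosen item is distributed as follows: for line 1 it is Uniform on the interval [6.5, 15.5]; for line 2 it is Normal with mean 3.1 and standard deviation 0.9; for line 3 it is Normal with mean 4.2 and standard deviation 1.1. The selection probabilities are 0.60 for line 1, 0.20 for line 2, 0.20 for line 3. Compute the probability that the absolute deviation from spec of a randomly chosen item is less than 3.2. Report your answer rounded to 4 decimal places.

Conditional on each line, P(X < 3.2): 1: 0; 2: 0.544236; 3: 0.181651.
By total probability, P(X < 3.2) = 0.6·0 + 0.2·0.544236 + 0.2·0.181651 = 0.145177.

0.1452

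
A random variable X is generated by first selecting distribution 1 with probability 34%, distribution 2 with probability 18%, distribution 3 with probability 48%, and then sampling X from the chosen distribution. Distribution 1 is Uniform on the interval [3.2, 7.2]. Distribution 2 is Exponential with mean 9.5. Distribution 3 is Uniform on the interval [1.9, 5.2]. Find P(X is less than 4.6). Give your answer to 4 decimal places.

0.5808

Conditional on each component, P(X < 4.6): 1: 0.35; 2: 0.383817; 3: 0.818182.
By total probability, P(X < 4.6) = 0.34·0.35 + 0.18·0.383817 + 0.48·0.818182 = 0.580814.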